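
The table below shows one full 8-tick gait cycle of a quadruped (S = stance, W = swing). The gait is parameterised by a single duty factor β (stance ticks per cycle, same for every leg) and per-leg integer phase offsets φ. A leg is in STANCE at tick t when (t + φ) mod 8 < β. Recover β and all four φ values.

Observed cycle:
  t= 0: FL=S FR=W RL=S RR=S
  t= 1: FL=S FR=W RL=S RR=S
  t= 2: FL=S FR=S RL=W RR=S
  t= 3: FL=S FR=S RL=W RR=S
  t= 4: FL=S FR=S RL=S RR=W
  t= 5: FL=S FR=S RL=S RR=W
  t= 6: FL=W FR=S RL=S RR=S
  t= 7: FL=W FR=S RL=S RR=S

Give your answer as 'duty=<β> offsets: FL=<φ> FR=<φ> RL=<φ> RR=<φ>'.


duty β = stance ticks per leg = 6
FL: stance ticks = 6; W→S at t=0 → φ=0
FR: stance ticks = 6; W→S at t=2 → φ=6
RL: stance ticks = 6; W→S at t=4 → φ=4
RR: stance ticks = 6; W→S at t=6 → φ=2

duty=6 offsets: FL=0 FR=6 RL=4 RR=2


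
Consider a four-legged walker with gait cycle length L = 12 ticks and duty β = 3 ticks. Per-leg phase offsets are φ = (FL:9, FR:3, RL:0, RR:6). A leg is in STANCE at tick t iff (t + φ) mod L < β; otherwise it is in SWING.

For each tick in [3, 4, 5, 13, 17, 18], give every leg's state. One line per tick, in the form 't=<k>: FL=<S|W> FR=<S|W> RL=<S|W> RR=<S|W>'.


t=3: FL=S FR=W RL=W RR=W
t=4: FL=S FR=W RL=W RR=W
t=5: FL=S FR=W RL=W RR=W
t=13: FL=W FR=W RL=S RR=W
t=17: FL=S FR=W RL=W RR=W
t=18: FL=W FR=W RL=W RR=S

t=3: phase=(0,6,3,9) vs β=3 → FL=S FR=W RL=W RR=W
t=4: phase=(1,7,4,10) vs β=3 → FL=S FR=W RL=W RR=W
t=5: phase=(2,8,5,11) vs β=3 → FL=S FR=W RL=W RR=W
t=13: phase=(10,4,1,7) vs β=3 → FL=W FR=W RL=S RR=W
t=17: phase=(2,8,5,11) vs β=3 → FL=S FR=W RL=W RR=W
t=18: phase=(3,9,6,0) vs β=3 → FL=W FR=W RL=W RR=S


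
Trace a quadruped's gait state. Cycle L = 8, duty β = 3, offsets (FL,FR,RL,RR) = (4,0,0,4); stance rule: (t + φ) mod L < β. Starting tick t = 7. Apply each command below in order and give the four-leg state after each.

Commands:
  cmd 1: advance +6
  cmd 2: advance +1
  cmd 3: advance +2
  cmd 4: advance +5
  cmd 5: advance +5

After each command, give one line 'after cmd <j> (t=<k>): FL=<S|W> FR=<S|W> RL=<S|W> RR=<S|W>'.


start t=7: FL=W FR=W RL=W RR=W
cmd 1: advance +6 → t=13, phase=(1,5,5,1) → FL=S FR=W RL=W RR=S
cmd 2: advance +1 → t=14, phase=(2,6,6,2) → FL=S FR=W RL=W RR=S
cmd 3: advance +2 → t=16, phase=(4,0,0,4) → FL=W FR=S RL=S RR=W
cmd 4: advance +5 → t=21, phase=(1,5,5,1) → FL=S FR=W RL=W RR=S
cmd 5: advance +5 → t=26, phase=(6,2,2,6) → FL=W FR=S RL=S RR=W

after cmd 1 (t=13): FL=S FR=W RL=W RR=S
after cmd 2 (t=14): FL=S FR=W RL=W RR=S
after cmd 3 (t=16): FL=W FR=S RL=S RR=W
after cmd 4 (t=21): FL=S FR=W RL=W RR=S
after cmd 5 (t=26): FL=W FR=S RL=S RR=W


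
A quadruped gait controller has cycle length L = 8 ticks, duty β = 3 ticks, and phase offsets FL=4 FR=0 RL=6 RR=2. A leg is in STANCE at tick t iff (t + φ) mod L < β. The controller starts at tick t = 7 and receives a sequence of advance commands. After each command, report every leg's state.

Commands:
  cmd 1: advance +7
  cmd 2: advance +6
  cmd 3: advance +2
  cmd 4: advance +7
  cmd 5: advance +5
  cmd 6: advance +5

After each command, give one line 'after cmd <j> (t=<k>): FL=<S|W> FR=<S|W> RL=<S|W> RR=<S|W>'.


start t=7: FL=W FR=W RL=W RR=S
cmd 1: advance +7 → t=14, phase=(2,6,4,0) → FL=S FR=W RL=W RR=S
cmd 2: advance +6 → t=20, phase=(0,4,2,6) → FL=S FR=W RL=S RR=W
cmd 3: advance +2 → t=22, phase=(2,6,4,0) → FL=S FR=W RL=W RR=S
cmd 4: advance +7 → t=29, phase=(1,5,3,7) → FL=S FR=W RL=W RR=W
cmd 5: advance +5 → t=34, phase=(6,2,0,4) → FL=W FR=S RL=S RR=W
cmd 6: advance +5 → t=39, phase=(3,7,5,1) → FL=W FR=W RL=W RR=S

after cmd 1 (t=14): FL=S FR=W RL=W RR=S
after cmd 2 (t=20): FL=S FR=W RL=S RR=W
after cmd 3 (t=22): FL=S FR=W RL=W RR=S
after cmd 4 (t=29): FL=S FR=W RL=W RR=W
after cmd 5 (t=34): FL=W FR=S RL=S RR=W
after cmd 6 (t=39): FL=W FR=W RL=W RR=S


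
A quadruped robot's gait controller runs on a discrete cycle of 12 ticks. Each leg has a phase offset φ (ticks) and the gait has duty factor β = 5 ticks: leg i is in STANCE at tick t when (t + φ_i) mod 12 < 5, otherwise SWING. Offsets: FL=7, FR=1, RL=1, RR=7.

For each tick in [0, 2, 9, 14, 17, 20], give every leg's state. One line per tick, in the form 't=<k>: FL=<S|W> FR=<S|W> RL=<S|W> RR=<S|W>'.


t=0: FL=W FR=S RL=S RR=W
t=2: FL=W FR=S RL=S RR=W
t=9: FL=S FR=W RL=W RR=S
t=14: FL=W FR=S RL=S RR=W
t=17: FL=S FR=W RL=W RR=S
t=20: FL=S FR=W RL=W RR=S

t=0: phase=(7,1,1,7) vs β=5 → FL=W FR=S RL=S RR=W
t=2: phase=(9,3,3,9) vs β=5 → FL=W FR=S RL=S RR=W
t=9: phase=(4,10,10,4) vs β=5 → FL=S FR=W RL=W RR=S
t=14: phase=(9,3,3,9) vs β=5 → FL=W FR=S RL=S RR=W
t=17: phase=(0,6,6,0) vs β=5 → FL=S FR=W RL=W RR=S
t=20: phase=(3,9,9,3) vs β=5 → FL=S FR=W RL=W RR=S


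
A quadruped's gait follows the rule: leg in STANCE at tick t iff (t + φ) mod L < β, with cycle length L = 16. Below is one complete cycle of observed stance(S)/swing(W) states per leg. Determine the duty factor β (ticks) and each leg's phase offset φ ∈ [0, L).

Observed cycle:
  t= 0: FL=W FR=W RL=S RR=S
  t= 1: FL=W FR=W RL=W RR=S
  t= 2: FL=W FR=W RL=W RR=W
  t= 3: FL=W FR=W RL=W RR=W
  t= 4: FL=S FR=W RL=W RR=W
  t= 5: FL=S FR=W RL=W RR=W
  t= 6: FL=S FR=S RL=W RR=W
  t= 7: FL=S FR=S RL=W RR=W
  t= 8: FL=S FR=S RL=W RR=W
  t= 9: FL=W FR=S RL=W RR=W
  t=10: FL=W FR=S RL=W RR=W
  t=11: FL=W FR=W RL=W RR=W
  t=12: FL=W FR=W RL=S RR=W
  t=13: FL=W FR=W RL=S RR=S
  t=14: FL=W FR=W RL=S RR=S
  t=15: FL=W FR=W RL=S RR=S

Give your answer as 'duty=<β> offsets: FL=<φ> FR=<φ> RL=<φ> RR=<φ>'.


duty β = stance ticks per leg = 5
FL: stance ticks = 5; W→S at t=4 → φ=12
FR: stance ticks = 5; W→S at t=6 → φ=10
RL: stance ticks = 5; W→S at t=12 → φ=4
RR: stance ticks = 5; W→S at t=13 → φ=3

duty=5 offsets: FL=12 FR=10 RL=4 RR=3


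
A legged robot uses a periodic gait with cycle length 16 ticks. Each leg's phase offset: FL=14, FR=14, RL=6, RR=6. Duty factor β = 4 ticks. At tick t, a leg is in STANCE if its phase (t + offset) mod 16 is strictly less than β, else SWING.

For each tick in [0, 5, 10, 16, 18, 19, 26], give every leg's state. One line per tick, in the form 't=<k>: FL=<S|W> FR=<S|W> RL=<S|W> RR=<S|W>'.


t=0: phase=(14,14,6,6) vs β=4 → FL=W FR=W RL=W RR=W
t=5: phase=(3,3,11,11) vs β=4 → FL=S FR=S RL=W RR=W
t=10: phase=(8,8,0,0) vs β=4 → FL=W FR=W RL=S RR=S
t=16: phase=(14,14,6,6) vs β=4 → FL=W FR=W RL=W RR=W
t=18: phase=(0,0,8,8) vs β=4 → FL=S FR=S RL=W RR=W
t=19: phase=(1,1,9,9) vs β=4 → FL=S FR=S RL=W RR=W
t=26: phase=(8,8,0,0) vs β=4 → FL=W FR=W RL=S RR=S

t=0: FL=W FR=W RL=W RR=W
t=5: FL=S FR=S RL=W RR=W
t=10: FL=W FR=W RL=S RR=S
t=16: FL=W FR=W RL=W RR=W
t=18: FL=S FR=S RL=W RR=W
t=19: FL=S FR=S RL=W RR=W
t=26: FL=W FR=W RL=S RR=S


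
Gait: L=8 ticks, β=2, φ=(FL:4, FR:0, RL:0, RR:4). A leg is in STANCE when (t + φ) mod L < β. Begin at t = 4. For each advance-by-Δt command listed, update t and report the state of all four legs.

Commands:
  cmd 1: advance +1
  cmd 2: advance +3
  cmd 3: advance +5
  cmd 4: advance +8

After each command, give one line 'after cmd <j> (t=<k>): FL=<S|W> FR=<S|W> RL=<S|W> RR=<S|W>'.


start t=4: FL=S FR=W RL=W RR=S
cmd 1: advance +1 → t=5, phase=(1,5,5,1) → FL=S FR=W RL=W RR=S
cmd 2: advance +3 → t=8, phase=(4,0,0,4) → FL=W FR=S RL=S RR=W
cmd 3: advance +5 → t=13, phase=(1,5,5,1) → FL=S FR=W RL=W RR=S
cmd 4: advance +8 → t=21, phase=(1,5,5,1) → FL=S FR=W RL=W RR=S

after cmd 1 (t=5): FL=S FR=W RL=W RR=S
after cmd 2 (t=8): FL=W FR=S RL=S RR=W
after cmd 3 (t=13): FL=S FR=W RL=W RR=S
after cmd 4 (t=21): FL=S FR=W RL=W RR=S


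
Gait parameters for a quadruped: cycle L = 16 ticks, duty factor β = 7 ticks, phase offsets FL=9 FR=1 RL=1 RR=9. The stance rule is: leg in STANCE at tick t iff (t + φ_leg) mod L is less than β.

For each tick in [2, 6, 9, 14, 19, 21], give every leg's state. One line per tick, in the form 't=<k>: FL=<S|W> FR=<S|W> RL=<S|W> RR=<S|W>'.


t=2: FL=W FR=S RL=S RR=W
t=6: FL=W FR=W RL=W RR=W
t=9: FL=S FR=W RL=W RR=S
t=14: FL=W FR=W RL=W RR=W
t=19: FL=W FR=S RL=S RR=W
t=21: FL=W FR=S RL=S RR=W

t=2: phase=(11,3,3,11) vs β=7 → FL=W FR=S RL=S RR=W
t=6: phase=(15,7,7,15) vs β=7 → FL=W FR=W RL=W RR=W
t=9: phase=(2,10,10,2) vs β=7 → FL=S FR=W RL=W RR=S
t=14: phase=(7,15,15,7) vs β=7 → FL=W FR=W RL=W RR=W
t=19: phase=(12,4,4,12) vs β=7 → FL=W FR=S RL=S RR=W
t=21: phase=(14,6,6,14) vs β=7 → FL=W FR=S RL=S RR=W


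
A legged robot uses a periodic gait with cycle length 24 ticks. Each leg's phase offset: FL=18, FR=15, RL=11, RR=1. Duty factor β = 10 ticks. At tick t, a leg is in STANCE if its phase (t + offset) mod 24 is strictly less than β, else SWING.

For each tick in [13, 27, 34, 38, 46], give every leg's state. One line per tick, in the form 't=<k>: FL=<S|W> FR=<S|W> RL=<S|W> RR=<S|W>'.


t=13: phase=(7,4,0,14) vs β=10 → FL=S FR=S RL=S RR=W
t=27: phase=(21,18,14,4) vs β=10 → FL=W FR=W RL=W RR=S
t=34: phase=(4,1,21,11) vs β=10 → FL=S FR=S RL=W RR=W
t=38: phase=(8,5,1,15) vs β=10 → FL=S FR=S RL=S RR=W
t=46: phase=(16,13,9,23) vs β=10 → FL=W FR=W RL=S RR=W

t=13: FL=S FR=S RL=S RR=W
t=27: FL=W FR=W RL=W RR=S
t=34: FL=S FR=S RL=W RR=W
t=38: FL=S FR=S RL=S RR=W
t=46: FL=W FR=W RL=S RR=W


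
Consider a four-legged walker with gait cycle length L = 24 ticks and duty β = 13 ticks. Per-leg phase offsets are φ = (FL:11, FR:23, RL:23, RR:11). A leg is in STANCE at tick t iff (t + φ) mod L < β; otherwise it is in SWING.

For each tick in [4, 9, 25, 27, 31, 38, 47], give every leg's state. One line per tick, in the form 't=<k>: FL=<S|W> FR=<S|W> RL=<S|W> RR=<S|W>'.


t=4: phase=(15,3,3,15) vs β=13 → FL=W FR=S RL=S RR=W
t=9: phase=(20,8,8,20) vs β=13 → FL=W FR=S RL=S RR=W
t=25: phase=(12,0,0,12) vs β=13 → FL=S FR=S RL=S RR=S
t=27: phase=(14,2,2,14) vs β=13 → FL=W FR=S RL=S RR=W
t=31: phase=(18,6,6,18) vs β=13 → FL=W FR=S RL=S RR=W
t=38: phase=(1,13,13,1) vs β=13 → FL=S FR=W RL=W RR=S
t=47: phase=(10,22,22,10) vs β=13 → FL=S FR=W RL=W RR=S

t=4: FL=W FR=S RL=S RR=W
t=9: FL=W FR=S RL=S RR=W
t=25: FL=S FR=S RL=S RR=S
t=27: FL=W FR=S RL=S RR=W
t=31: FL=W FR=S RL=S RR=W
t=38: FL=S FR=W RL=W RR=S
t=47: FL=S FR=W RL=W RR=S


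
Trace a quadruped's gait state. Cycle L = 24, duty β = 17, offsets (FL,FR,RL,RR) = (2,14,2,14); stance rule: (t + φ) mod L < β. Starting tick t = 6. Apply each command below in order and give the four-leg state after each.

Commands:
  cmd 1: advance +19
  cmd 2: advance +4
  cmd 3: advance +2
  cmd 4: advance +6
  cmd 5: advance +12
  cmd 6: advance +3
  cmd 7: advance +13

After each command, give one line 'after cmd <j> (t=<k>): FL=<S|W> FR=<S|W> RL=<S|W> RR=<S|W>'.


after cmd 1 (t=25): FL=S FR=S RL=S RR=S
after cmd 2 (t=29): FL=S FR=W RL=S RR=W
after cmd 3 (t=31): FL=S FR=W RL=S RR=W
after cmd 4 (t=37): FL=S FR=S RL=S RR=S
after cmd 5 (t=49): FL=S FR=S RL=S RR=S
after cmd 6 (t=52): FL=S FR=W RL=S RR=W
after cmd 7 (t=65): FL=W FR=S RL=W RR=S

start t=6: FL=S FR=W RL=S RR=W
cmd 1: advance +19 → t=25, phase=(3,15,3,15) → FL=S FR=S RL=S RR=S
cmd 2: advance +4 → t=29, phase=(7,19,7,19) → FL=S FR=W RL=S RR=W
cmd 3: advance +2 → t=31, phase=(9,21,9,21) → FL=S FR=W RL=S RR=W
cmd 4: advance +6 → t=37, phase=(15,3,15,3) → FL=S FR=S RL=S RR=S
cmd 5: advance +12 → t=49, phase=(3,15,3,15) → FL=S FR=S RL=S RR=S
cmd 6: advance +3 → t=52, phase=(6,18,6,18) → FL=S FR=W RL=S RR=W
cmd 7: advance +13 → t=65, phase=(19,7,19,7) → FL=W FR=S RL=W RR=S


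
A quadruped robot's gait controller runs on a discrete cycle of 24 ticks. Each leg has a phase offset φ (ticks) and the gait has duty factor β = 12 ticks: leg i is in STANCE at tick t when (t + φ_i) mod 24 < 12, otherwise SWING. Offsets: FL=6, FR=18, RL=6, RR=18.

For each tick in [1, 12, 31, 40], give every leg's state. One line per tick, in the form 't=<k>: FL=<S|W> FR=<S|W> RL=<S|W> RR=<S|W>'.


t=1: FL=S FR=W RL=S RR=W
t=12: FL=W FR=S RL=W RR=S
t=31: FL=W FR=S RL=W RR=S
t=40: FL=W FR=S RL=W RR=S

t=1: phase=(7,19,7,19) vs β=12 → FL=S FR=W RL=S RR=W
t=12: phase=(18,6,18,6) vs β=12 → FL=W FR=S RL=W RR=S
t=31: phase=(13,1,13,1) vs β=12 → FL=W FR=S RL=W RR=S
t=40: phase=(22,10,22,10) vs β=12 → FL=W FR=S RL=W RR=S


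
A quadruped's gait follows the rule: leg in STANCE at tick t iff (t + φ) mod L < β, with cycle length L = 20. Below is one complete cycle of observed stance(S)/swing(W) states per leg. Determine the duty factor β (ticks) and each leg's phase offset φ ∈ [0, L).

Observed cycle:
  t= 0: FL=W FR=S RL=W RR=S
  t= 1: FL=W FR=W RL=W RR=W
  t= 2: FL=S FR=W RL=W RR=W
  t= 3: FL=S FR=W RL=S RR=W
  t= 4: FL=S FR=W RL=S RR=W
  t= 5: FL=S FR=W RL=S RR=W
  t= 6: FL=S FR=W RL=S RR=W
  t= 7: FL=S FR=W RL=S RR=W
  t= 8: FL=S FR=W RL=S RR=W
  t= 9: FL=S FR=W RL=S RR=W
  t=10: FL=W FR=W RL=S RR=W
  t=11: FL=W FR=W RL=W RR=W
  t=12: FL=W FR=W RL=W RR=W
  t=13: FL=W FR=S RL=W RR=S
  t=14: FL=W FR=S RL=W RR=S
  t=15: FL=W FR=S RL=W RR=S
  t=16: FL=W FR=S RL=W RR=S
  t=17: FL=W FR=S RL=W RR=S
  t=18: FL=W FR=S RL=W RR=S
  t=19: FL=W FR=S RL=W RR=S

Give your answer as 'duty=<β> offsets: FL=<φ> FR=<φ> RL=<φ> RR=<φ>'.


duty=8 offsets: FL=18 FR=7 RL=17 RR=7

duty β = stance ticks per leg = 8
FL: stance ticks = 8; W→S at t=2 → φ=18
FR: stance ticks = 8; W→S at t=13 → φ=7
RL: stance ticks = 8; W→S at t=3 → φ=17
RR: stance ticks = 8; W→S at t=13 → φ=7


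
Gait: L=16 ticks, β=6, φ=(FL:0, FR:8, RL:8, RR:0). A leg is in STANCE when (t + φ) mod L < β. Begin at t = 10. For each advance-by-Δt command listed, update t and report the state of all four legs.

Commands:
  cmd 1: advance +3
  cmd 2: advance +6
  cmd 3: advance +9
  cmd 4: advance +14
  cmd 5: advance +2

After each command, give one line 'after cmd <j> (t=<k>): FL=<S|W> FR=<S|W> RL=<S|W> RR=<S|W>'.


after cmd 1 (t=13): FL=W FR=S RL=S RR=W
after cmd 2 (t=19): FL=S FR=W RL=W RR=S
after cmd 3 (t=28): FL=W FR=S RL=S RR=W
after cmd 4 (t=42): FL=W FR=S RL=S RR=W
after cmd 5 (t=44): FL=W FR=S RL=S RR=W

start t=10: FL=W FR=S RL=S RR=W
cmd 1: advance +3 → t=13, phase=(13,5,5,13) → FL=W FR=S RL=S RR=W
cmd 2: advance +6 → t=19, phase=(3,11,11,3) → FL=S FR=W RL=W RR=S
cmd 3: advance +9 → t=28, phase=(12,4,4,12) → FL=W FR=S RL=S RR=W
cmd 4: advance +14 → t=42, phase=(10,2,2,10) → FL=W FR=S RL=S RR=W
cmd 5: advance +2 → t=44, phase=(12,4,4,12) → FL=W FR=S RL=S RR=W


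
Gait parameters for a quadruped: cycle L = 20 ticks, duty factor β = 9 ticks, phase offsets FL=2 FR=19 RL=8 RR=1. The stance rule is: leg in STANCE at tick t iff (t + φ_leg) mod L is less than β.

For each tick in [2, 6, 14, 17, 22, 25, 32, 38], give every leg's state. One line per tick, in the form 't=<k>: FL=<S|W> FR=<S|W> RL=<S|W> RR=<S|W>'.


t=2: FL=S FR=S RL=W RR=S
t=6: FL=S FR=S RL=W RR=S
t=14: FL=W FR=W RL=S RR=W
t=17: FL=W FR=W RL=S RR=W
t=22: FL=S FR=S RL=W RR=S
t=25: FL=S FR=S RL=W RR=S
t=32: FL=W FR=W RL=S RR=W
t=38: FL=S FR=W RL=S RR=W

t=2: phase=(4,1,10,3) vs β=9 → FL=S FR=S RL=W RR=S
t=6: phase=(8,5,14,7) vs β=9 → FL=S FR=S RL=W RR=S
t=14: phase=(16,13,2,15) vs β=9 → FL=W FR=W RL=S RR=W
t=17: phase=(19,16,5,18) vs β=9 → FL=W FR=W RL=S RR=W
t=22: phase=(4,1,10,3) vs β=9 → FL=S FR=S RL=W RR=S
t=25: phase=(7,4,13,6) vs β=9 → FL=S FR=S RL=W RR=S
t=32: phase=(14,11,0,13) vs β=9 → FL=W FR=W RL=S RR=W
t=38: phase=(0,17,6,19) vs β=9 → FL=S FR=W RL=S RR=W


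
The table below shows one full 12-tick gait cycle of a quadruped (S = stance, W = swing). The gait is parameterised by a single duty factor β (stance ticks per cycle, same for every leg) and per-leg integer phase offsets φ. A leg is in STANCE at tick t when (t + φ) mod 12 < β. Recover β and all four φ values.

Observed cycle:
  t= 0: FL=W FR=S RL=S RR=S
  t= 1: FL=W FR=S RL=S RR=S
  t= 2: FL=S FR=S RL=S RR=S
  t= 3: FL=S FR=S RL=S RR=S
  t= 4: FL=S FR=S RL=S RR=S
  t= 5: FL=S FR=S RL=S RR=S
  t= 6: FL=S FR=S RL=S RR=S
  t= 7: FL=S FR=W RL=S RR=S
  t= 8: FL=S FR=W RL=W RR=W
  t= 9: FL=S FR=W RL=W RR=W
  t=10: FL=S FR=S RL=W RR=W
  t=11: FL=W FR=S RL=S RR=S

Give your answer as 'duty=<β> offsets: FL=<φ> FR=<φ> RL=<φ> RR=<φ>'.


duty=9 offsets: FL=10 FR=2 RL=1 RR=1

duty β = stance ticks per leg = 9
FL: stance ticks = 9; W→S at t=2 → φ=10
FR: stance ticks = 9; W→S at t=10 → φ=2
RL: stance ticks = 9; W→S at t=11 → φ=1
RR: stance ticks = 9; W→S at t=11 → φ=1


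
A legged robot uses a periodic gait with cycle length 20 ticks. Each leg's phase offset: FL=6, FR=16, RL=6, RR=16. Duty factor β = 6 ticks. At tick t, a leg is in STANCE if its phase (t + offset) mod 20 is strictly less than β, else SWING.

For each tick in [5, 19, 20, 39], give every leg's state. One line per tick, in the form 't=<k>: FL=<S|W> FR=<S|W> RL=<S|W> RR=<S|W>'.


t=5: phase=(11,1,11,1) vs β=6 → FL=W FR=S RL=W RR=S
t=19: phase=(5,15,5,15) vs β=6 → FL=S FR=W RL=S RR=W
t=20: phase=(6,16,6,16) vs β=6 → FL=W FR=W RL=W RR=W
t=39: phase=(5,15,5,15) vs β=6 → FL=S FR=W RL=S RR=W

t=5: FL=W FR=S RL=W RR=S
t=19: FL=S FR=W RL=S RR=W
t=20: FL=W FR=W RL=W RR=W
t=39: FL=S FR=W RL=S RR=W


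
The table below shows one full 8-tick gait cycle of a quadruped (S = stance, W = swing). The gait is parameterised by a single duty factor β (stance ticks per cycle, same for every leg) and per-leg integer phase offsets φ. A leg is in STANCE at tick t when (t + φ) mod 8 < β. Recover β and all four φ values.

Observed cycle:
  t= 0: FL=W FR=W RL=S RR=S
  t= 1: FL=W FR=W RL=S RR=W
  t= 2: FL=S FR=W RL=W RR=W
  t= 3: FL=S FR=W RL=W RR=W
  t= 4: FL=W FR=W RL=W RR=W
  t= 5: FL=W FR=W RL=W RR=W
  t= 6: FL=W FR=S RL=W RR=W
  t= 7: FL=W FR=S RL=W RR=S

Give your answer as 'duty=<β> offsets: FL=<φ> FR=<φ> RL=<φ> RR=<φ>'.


duty=2 offsets: FL=6 FR=2 RL=0 RR=1

duty β = stance ticks per leg = 2
FL: stance ticks = 2; W→S at t=2 → φ=6
FR: stance ticks = 2; W→S at t=6 → φ=2
RL: stance ticks = 2; W→S at t=0 → φ=0
RR: stance ticks = 2; W→S at t=7 → φ=1


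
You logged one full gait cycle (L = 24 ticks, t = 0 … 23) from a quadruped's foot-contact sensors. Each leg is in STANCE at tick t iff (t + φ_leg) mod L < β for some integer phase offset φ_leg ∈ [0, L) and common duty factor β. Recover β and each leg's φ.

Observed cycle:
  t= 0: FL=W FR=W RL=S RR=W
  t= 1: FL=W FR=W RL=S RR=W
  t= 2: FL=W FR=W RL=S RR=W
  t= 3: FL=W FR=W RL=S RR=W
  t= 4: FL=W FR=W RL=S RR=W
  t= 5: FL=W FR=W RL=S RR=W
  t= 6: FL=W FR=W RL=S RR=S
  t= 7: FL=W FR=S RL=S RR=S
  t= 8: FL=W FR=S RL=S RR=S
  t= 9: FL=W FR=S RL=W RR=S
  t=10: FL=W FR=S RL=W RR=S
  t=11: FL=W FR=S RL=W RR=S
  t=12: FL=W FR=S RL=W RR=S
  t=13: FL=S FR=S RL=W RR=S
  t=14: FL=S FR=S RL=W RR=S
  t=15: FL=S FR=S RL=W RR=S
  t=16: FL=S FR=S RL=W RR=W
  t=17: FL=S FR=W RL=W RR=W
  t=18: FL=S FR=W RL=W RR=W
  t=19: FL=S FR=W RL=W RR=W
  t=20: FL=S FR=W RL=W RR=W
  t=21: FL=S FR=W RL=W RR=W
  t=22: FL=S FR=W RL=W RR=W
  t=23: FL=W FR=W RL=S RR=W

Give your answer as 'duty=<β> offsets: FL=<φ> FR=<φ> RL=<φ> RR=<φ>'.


duty=10 offsets: FL=11 FR=17 RL=1 RR=18

duty β = stance ticks per leg = 10
FL: stance ticks = 10; W→S at t=13 → φ=11
FR: stance ticks = 10; W→S at t=7 → φ=17
RL: stance ticks = 10; W→S at t=23 → φ=1
RR: stance ticks = 10; W→S at t=6 → φ=18


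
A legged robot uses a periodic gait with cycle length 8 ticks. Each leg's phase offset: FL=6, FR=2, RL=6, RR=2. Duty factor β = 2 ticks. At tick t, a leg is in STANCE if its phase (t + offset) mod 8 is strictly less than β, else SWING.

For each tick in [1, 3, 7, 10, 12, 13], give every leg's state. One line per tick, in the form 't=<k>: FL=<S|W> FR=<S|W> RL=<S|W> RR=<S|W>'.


t=1: phase=(7,3,7,3) vs β=2 → FL=W FR=W RL=W RR=W
t=3: phase=(1,5,1,5) vs β=2 → FL=S FR=W RL=S RR=W
t=7: phase=(5,1,5,1) vs β=2 → FL=W FR=S RL=W RR=S
t=10: phase=(0,4,0,4) vs β=2 → FL=S FR=W RL=S RR=W
t=12: phase=(2,6,2,6) vs β=2 → FL=W FR=W RL=W RR=W
t=13: phase=(3,7,3,7) vs β=2 → FL=W FR=W RL=W RR=W

t=1: FL=W FR=W RL=W RR=W
t=3: FL=S FR=W RL=S RR=W
t=7: FL=W FR=S RL=W RR=S
t=10: FL=S FR=W RL=S RR=W
t=12: FL=W FR=W RL=W RR=W
t=13: FL=W FR=W RL=W RR=W


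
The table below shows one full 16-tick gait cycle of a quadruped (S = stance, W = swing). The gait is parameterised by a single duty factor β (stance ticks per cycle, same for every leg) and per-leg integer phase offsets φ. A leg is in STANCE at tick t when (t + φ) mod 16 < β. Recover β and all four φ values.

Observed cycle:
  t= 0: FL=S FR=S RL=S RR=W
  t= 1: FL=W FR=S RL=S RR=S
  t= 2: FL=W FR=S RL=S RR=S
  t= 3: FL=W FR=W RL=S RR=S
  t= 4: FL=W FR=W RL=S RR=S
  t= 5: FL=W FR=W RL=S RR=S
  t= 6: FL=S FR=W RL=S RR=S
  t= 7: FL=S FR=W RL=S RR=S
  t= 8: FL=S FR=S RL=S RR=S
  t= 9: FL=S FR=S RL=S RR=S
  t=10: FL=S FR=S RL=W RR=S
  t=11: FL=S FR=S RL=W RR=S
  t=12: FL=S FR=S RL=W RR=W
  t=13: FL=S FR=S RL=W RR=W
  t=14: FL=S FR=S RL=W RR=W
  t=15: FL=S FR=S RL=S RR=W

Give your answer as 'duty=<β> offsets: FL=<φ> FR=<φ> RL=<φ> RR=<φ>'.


duty=11 offsets: FL=10 FR=8 RL=1 RR=15

duty β = stance ticks per leg = 11
FL: stance ticks = 11; W→S at t=6 → φ=10
FR: stance ticks = 11; W→S at t=8 → φ=8
RL: stance ticks = 11; W→S at t=15 → φ=1
RR: stance ticks = 11; W→S at t=1 → φ=15


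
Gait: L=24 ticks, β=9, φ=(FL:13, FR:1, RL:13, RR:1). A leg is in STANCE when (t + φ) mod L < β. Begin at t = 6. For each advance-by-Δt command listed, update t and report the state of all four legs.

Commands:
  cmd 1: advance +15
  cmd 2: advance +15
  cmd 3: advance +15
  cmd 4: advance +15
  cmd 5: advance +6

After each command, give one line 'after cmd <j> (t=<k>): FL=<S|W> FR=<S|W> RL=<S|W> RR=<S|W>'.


start t=6: FL=W FR=S RL=W RR=S
cmd 1: advance +15 → t=21, phase=(10,22,10,22) → FL=W FR=W RL=W RR=W
cmd 2: advance +15 → t=36, phase=(1,13,1,13) → FL=S FR=W RL=S RR=W
cmd 3: advance +15 → t=51, phase=(16,4,16,4) → FL=W FR=S RL=W RR=S
cmd 4: advance +15 → t=66, phase=(7,19,7,19) → FL=S FR=W RL=S RR=W
cmd 5: advance +6 → t=72, phase=(13,1,13,1) → FL=W FR=S RL=W RR=S

after cmd 1 (t=21): FL=W FR=W RL=W RR=W
after cmd 2 (t=36): FL=S FR=W RL=S RR=W
after cmd 3 (t=51): FL=W FR=S RL=W RR=S
after cmd 4 (t=66): FL=S FR=W RL=S RR=W
after cmd 5 (t=72): FL=W FR=S RL=W RR=S


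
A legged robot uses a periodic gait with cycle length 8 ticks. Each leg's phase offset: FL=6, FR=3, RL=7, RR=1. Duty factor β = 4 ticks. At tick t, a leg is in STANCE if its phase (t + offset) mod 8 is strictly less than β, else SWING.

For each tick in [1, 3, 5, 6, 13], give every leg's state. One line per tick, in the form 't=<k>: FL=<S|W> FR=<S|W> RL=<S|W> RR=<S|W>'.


t=1: FL=W FR=W RL=S RR=S
t=3: FL=S FR=W RL=S RR=W
t=5: FL=S FR=S RL=W RR=W
t=6: FL=W FR=S RL=W RR=W
t=13: FL=S FR=S RL=W RR=W

t=1: phase=(7,4,0,2) vs β=4 → FL=W FR=W RL=S RR=S
t=3: phase=(1,6,2,4) vs β=4 → FL=S FR=W RL=S RR=W
t=5: phase=(3,0,4,6) vs β=4 → FL=S FR=S RL=W RR=W
t=6: phase=(4,1,5,7) vs β=4 → FL=W FR=S RL=W RR=W
t=13: phase=(3,0,4,6) vs β=4 → FL=S FR=S RL=W RR=W


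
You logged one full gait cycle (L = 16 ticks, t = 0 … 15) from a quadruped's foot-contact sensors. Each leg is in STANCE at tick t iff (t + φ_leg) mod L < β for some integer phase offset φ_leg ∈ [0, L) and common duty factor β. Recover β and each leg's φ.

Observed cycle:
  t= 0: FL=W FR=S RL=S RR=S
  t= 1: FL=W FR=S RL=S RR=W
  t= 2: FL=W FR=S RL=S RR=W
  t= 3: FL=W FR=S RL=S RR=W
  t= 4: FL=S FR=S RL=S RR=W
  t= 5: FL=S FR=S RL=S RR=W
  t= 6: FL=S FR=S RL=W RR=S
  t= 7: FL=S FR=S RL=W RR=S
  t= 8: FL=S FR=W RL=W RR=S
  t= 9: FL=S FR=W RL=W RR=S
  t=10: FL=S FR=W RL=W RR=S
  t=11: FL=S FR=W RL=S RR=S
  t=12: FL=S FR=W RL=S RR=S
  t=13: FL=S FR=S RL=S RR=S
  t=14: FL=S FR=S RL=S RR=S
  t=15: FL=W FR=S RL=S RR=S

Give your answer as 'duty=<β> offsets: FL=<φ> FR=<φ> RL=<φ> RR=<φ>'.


duty=11 offsets: FL=12 FR=3 RL=5 RR=10

duty β = stance ticks per leg = 11
FL: stance ticks = 11; W→S at t=4 → φ=12
FR: stance ticks = 11; W→S at t=13 → φ=3
RL: stance ticks = 11; W→S at t=11 → φ=5
RR: stance ticks = 11; W→S at t=6 → φ=10


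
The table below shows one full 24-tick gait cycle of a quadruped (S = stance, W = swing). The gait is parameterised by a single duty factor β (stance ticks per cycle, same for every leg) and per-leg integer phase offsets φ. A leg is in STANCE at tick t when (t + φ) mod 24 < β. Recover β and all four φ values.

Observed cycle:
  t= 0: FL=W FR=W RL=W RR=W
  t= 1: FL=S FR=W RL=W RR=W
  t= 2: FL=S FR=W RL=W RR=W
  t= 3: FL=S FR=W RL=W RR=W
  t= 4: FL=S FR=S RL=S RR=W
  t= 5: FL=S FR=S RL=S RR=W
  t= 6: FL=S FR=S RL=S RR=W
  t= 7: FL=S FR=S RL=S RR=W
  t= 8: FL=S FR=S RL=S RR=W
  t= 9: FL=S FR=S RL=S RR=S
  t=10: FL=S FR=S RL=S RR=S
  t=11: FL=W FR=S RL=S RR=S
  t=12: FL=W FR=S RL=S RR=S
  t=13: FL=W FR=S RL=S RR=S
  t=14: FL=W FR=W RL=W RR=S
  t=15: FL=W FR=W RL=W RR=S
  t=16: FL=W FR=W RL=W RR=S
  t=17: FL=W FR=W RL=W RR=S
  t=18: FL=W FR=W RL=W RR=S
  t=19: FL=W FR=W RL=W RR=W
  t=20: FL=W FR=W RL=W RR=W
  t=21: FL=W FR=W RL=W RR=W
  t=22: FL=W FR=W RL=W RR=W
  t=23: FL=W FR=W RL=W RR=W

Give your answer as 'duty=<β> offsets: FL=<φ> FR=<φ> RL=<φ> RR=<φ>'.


duty β = stance ticks per leg = 10
FL: stance ticks = 10; W→S at t=1 → φ=23
FR: stance ticks = 10; W→S at t=4 → φ=20
RL: stance ticks = 10; W→S at t=4 → φ=20
RR: stance ticks = 10; W→S at t=9 → φ=15

duty=10 offsets: FL=23 FR=20 RL=20 RR=15


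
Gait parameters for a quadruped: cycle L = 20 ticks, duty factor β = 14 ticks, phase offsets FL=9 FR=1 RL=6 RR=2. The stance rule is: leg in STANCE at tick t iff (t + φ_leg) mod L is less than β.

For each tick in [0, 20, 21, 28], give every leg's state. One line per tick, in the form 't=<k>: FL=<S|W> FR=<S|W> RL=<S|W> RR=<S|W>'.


t=0: FL=S FR=S RL=S RR=S
t=20: FL=S FR=S RL=S RR=S
t=21: FL=S FR=S RL=S RR=S
t=28: FL=W FR=S RL=W RR=S

t=0: phase=(9,1,6,2) vs β=14 → FL=S FR=S RL=S RR=S
t=20: phase=(9,1,6,2) vs β=14 → FL=S FR=S RL=S RR=S
t=21: phase=(10,2,7,3) vs β=14 → FL=S FR=S RL=S RR=S
t=28: phase=(17,9,14,10) vs β=14 → FL=W FR=S RL=W RR=S


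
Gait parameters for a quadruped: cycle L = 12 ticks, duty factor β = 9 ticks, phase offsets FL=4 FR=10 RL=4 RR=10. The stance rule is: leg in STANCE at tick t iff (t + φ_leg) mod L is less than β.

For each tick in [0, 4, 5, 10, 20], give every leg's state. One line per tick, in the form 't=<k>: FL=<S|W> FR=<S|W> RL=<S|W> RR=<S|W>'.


t=0: FL=S FR=W RL=S RR=W
t=4: FL=S FR=S RL=S RR=S
t=5: FL=W FR=S RL=W RR=S
t=10: FL=S FR=S RL=S RR=S
t=20: FL=S FR=S RL=S RR=S

t=0: phase=(4,10,4,10) vs β=9 → FL=S FR=W RL=S RR=W
t=4: phase=(8,2,8,2) vs β=9 → FL=S FR=S RL=S RR=S
t=5: phase=(9,3,9,3) vs β=9 → FL=W FR=S RL=W RR=S
t=10: phase=(2,8,2,8) vs β=9 → FL=S FR=S RL=S RR=S
t=20: phase=(0,6,0,6) vs β=9 → FL=S FR=S RL=S RR=S


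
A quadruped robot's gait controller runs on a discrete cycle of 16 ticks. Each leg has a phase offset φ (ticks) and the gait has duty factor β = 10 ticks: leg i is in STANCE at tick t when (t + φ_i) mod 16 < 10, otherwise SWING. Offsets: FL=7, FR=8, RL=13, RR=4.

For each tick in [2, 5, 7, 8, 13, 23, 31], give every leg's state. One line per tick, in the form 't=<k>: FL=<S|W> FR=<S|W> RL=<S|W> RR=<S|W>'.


t=2: phase=(9,10,15,6) vs β=10 → FL=S FR=W RL=W RR=S
t=5: phase=(12,13,2,9) vs β=10 → FL=W FR=W RL=S RR=S
t=7: phase=(14,15,4,11) vs β=10 → FL=W FR=W RL=S RR=W
t=8: phase=(15,0,5,12) vs β=10 → FL=W FR=S RL=S RR=W
t=13: phase=(4,5,10,1) vs β=10 → FL=S FR=S RL=W RR=S
t=23: phase=(14,15,4,11) vs β=10 → FL=W FR=W RL=S RR=W
t=31: phase=(6,7,12,3) vs β=10 → FL=S FR=S RL=W RR=S

t=2: FL=S FR=W RL=W RR=S
t=5: FL=W FR=W RL=S RR=S
t=7: FL=W FR=W RL=S RR=W
t=8: FL=W FR=S RL=S RR=W
t=13: FL=S FR=S RL=W RR=S
t=23: FL=W FR=W RL=S RR=W
t=31: FL=S FR=S RL=W RR=S


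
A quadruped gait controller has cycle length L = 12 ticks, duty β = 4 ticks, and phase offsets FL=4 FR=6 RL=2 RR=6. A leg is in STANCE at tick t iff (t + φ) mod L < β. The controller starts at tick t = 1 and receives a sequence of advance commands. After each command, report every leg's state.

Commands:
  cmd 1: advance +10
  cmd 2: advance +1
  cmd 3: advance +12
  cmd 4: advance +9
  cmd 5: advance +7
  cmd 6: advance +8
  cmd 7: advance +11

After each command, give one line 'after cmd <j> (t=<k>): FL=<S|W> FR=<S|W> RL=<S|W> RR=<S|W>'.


start t=1: FL=W FR=W RL=S RR=W
cmd 1: advance +10 → t=11, phase=(3,5,1,5) → FL=S FR=W RL=S RR=W
cmd 2: advance +1 → t=12, phase=(4,6,2,6) → FL=W FR=W RL=S RR=W
cmd 3: advance +12 → t=24, phase=(4,6,2,6) → FL=W FR=W RL=S RR=W
cmd 4: advance +9 → t=33, phase=(1,3,11,3) → FL=S FR=S RL=W RR=S
cmd 5: advance +7 → t=40, phase=(8,10,6,10) → FL=W FR=W RL=W RR=W
cmd 6: advance +8 → t=48, phase=(4,6,2,6) → FL=W FR=W RL=S RR=W
cmd 7: advance +11 → t=59, phase=(3,5,1,5) → FL=S FR=W RL=S RR=W

after cmd 1 (t=11): FL=S FR=W RL=S RR=W
after cmd 2 (t=12): FL=W FR=W RL=S RR=W
after cmd 3 (t=24): FL=W FR=W RL=S RR=W
after cmd 4 (t=33): FL=S FR=S RL=W RR=S
after cmd 5 (t=40): FL=W FR=W RL=W RR=W
after cmd 6 (t=48): FL=W FR=W RL=S RR=W
after cmd 7 (t=59): FL=S FR=W RL=S RR=W


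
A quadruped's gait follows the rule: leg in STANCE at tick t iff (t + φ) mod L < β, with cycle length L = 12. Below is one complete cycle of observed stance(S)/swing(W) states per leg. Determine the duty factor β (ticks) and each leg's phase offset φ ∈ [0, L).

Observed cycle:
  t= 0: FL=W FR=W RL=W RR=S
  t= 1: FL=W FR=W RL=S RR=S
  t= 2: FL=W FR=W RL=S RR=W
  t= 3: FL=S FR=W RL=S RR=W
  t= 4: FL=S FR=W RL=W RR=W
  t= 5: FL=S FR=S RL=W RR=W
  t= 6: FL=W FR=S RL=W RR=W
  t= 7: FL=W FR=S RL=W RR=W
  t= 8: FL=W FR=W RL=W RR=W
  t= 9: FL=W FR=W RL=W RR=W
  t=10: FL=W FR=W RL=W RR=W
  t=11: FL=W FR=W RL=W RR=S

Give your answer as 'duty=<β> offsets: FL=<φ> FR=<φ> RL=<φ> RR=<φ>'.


duty β = stance ticks per leg = 3
FL: stance ticks = 3; W→S at t=3 → φ=9
FR: stance ticks = 3; W→S at t=5 → φ=7
RL: stance ticks = 3; W→S at t=1 → φ=11
RR: stance ticks = 3; W→S at t=11 → φ=1

duty=3 offsets: FL=9 FR=7 RL=11 RR=1


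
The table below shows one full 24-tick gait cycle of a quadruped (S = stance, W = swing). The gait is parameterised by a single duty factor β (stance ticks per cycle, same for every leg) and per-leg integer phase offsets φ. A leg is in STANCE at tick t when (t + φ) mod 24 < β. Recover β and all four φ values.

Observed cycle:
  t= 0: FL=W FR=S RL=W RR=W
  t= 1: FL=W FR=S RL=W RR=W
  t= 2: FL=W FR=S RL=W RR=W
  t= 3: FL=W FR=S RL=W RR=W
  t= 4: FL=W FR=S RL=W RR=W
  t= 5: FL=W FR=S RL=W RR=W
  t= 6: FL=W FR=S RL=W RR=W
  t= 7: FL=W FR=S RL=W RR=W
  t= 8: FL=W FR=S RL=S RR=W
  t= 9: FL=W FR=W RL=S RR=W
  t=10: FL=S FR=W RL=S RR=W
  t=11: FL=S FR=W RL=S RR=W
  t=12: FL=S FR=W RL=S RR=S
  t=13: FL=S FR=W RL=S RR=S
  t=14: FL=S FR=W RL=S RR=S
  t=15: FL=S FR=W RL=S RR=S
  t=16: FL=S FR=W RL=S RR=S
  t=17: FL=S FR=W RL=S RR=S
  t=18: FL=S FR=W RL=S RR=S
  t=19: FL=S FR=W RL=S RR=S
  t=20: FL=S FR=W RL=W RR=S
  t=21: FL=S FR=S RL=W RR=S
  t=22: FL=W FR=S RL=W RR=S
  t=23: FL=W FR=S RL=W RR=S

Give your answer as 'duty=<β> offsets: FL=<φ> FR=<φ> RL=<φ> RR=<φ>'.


duty=12 offsets: FL=14 FR=3 RL=16 RR=12

duty β = stance ticks per leg = 12
FL: stance ticks = 12; W→S at t=10 → φ=14
FR: stance ticks = 12; W→S at t=21 → φ=3
RL: stance ticks = 12; W→S at t=8 → φ=16
RR: stance ticks = 12; W→S at t=12 → φ=12


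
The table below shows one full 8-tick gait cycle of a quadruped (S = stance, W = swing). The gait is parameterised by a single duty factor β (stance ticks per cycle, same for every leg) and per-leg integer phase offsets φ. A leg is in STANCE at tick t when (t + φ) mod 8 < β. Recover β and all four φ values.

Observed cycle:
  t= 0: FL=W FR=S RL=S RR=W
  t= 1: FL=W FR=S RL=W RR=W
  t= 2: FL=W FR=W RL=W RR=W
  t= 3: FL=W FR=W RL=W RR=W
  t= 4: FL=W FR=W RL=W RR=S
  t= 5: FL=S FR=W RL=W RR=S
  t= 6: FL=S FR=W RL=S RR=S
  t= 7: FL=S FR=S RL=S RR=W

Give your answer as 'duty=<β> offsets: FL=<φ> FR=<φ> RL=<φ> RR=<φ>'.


duty=3 offsets: FL=3 FR=1 RL=2 RR=4

duty β = stance ticks per leg = 3
FL: stance ticks = 3; W→S at t=5 → φ=3
FR: stance ticks = 3; W→S at t=7 → φ=1
RL: stance ticks = 3; W→S at t=6 → φ=2
RR: stance ticks = 3; W→S at t=4 → φ=4


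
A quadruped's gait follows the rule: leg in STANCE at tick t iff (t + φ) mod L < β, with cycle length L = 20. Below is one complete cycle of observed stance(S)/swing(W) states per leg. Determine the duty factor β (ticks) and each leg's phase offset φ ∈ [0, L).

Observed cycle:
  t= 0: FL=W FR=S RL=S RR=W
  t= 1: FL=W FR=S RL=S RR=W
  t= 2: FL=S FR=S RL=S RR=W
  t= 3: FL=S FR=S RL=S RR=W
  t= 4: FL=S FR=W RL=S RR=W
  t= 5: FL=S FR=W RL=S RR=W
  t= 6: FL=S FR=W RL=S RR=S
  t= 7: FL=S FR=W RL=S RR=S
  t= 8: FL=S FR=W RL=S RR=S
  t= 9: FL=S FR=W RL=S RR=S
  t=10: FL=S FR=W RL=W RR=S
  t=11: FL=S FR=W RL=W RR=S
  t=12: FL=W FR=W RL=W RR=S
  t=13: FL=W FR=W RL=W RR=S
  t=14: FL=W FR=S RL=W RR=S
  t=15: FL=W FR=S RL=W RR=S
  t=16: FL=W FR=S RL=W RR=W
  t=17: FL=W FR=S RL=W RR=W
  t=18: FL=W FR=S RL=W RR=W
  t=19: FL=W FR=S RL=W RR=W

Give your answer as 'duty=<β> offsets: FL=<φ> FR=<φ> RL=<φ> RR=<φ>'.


duty β = stance ticks per leg = 10
FL: stance ticks = 10; W→S at t=2 → φ=18
FR: stance ticks = 10; W→S at t=14 → φ=6
RL: stance ticks = 10; W→S at t=0 → φ=0
RR: stance ticks = 10; W→S at t=6 → φ=14

duty=10 offsets: FL=18 FR=6 RL=0 RR=14


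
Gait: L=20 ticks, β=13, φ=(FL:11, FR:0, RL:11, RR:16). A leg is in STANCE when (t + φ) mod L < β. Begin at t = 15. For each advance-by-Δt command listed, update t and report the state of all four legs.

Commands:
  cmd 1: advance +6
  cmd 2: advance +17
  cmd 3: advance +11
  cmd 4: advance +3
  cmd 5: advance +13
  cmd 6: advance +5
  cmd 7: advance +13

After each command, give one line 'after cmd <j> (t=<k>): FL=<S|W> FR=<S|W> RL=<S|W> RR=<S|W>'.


start t=15: FL=S FR=W RL=S RR=S
cmd 1: advance +6 → t=21, phase=(12,1,12,17) → FL=S FR=S RL=S RR=W
cmd 2: advance +17 → t=38, phase=(9,18,9,14) → FL=S FR=W RL=S RR=W
cmd 3: advance +11 → t=49, phase=(0,9,0,5) → FL=S FR=S RL=S RR=S
cmd 4: advance +3 → t=52, phase=(3,12,3,8) → FL=S FR=S RL=S RR=S
cmd 5: advance +13 → t=65, phase=(16,5,16,1) → FL=W FR=S RL=W RR=S
cmd 6: advance +5 → t=70, phase=(1,10,1,6) → FL=S FR=S RL=S RR=S
cmd 7: advance +13 → t=83, phase=(14,3,14,19) → FL=W FR=S RL=W RR=W

after cmd 1 (t=21): FL=S FR=S RL=S RR=W
after cmd 2 (t=38): FL=S FR=W RL=S RR=W
after cmd 3 (t=49): FL=S FR=S RL=S RR=S
after cmd 4 (t=52): FL=S FR=S RL=S RR=S
after cmd 5 (t=65): FL=W FR=S RL=W RR=S
after cmd 6 (t=70): FL=S FR=S RL=S RR=S
after cmd 7 (t=83): FL=W FR=S RL=W RR=W


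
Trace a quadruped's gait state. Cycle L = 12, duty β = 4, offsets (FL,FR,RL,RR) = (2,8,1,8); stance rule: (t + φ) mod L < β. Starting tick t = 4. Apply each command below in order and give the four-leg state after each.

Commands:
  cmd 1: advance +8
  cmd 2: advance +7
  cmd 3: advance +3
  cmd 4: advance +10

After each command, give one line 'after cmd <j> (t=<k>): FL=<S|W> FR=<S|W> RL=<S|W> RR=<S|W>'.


start t=4: FL=W FR=S RL=W RR=S
cmd 1: advance +8 → t=12, phase=(2,8,1,8) → FL=S FR=W RL=S RR=W
cmd 2: advance +7 → t=19, phase=(9,3,8,3) → FL=W FR=S RL=W RR=S
cmd 3: advance +3 → t=22, phase=(0,6,11,6) → FL=S FR=W RL=W RR=W
cmd 4: advance +10 → t=32, phase=(10,4,9,4) → FL=W FR=W RL=W RR=W

after cmd 1 (t=12): FL=S FR=W RL=S RR=W
after cmd 2 (t=19): FL=W FR=S RL=W RR=S
after cmd 3 (t=22): FL=S FR=W RL=W RR=W
after cmd 4 (t=32): FL=W FR=W RL=W RR=W


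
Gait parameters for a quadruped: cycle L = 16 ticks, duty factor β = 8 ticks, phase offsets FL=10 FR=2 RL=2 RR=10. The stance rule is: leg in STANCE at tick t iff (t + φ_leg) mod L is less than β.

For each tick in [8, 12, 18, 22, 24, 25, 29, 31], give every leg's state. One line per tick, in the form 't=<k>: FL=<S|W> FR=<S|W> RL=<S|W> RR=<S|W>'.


t=8: phase=(2,10,10,2) vs β=8 → FL=S FR=W RL=W RR=S
t=12: phase=(6,14,14,6) vs β=8 → FL=S FR=W RL=W RR=S
t=18: phase=(12,4,4,12) vs β=8 → FL=W FR=S RL=S RR=W
t=22: phase=(0,8,8,0) vs β=8 → FL=S FR=W RL=W RR=S
t=24: phase=(2,10,10,2) vs β=8 → FL=S FR=W RL=W RR=S
t=25: phase=(3,11,11,3) vs β=8 → FL=S FR=W RL=W RR=S
t=29: phase=(7,15,15,7) vs β=8 → FL=S FR=W RL=W RR=S
t=31: phase=(9,1,1,9) vs β=8 → FL=W FR=S RL=S RR=W

t=8: FL=S FR=W RL=W RR=S
t=12: FL=S FR=W RL=W RR=S
t=18: FL=W FR=S RL=S RR=W
t=22: FL=S FR=W RL=W RR=S
t=24: FL=S FR=W RL=W RR=S
t=25: FL=S FR=W RL=W RR=S
t=29: FL=S FR=W RL=W RR=S
t=31: FL=W FR=S RL=S RR=W


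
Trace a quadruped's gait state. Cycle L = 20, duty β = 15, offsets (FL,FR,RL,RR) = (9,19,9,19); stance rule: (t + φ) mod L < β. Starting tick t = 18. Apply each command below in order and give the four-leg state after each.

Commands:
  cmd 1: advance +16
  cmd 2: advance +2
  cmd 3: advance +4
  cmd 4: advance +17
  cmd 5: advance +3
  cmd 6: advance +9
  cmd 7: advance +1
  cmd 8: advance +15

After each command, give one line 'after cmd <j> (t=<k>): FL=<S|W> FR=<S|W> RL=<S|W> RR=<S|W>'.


start t=18: FL=S FR=W RL=S RR=W
cmd 1: advance +16 → t=34, phase=(3,13,3,13) → FL=S FR=S RL=S RR=S
cmd 2: advance +2 → t=36, phase=(5,15,5,15) → FL=S FR=W RL=S RR=W
cmd 3: advance +4 → t=40, phase=(9,19,9,19) → FL=S FR=W RL=S RR=W
cmd 4: advance +17 → t=57, phase=(6,16,6,16) → FL=S FR=W RL=S RR=W
cmd 5: advance +3 → t=60, phase=(9,19,9,19) → FL=S FR=W RL=S RR=W
cmd 6: advance +9 → t=69, phase=(18,8,18,8) → FL=W FR=S RL=W RR=S
cmd 7: advance +1 → t=70, phase=(19,9,19,9) → FL=W FR=S RL=W RR=S
cmd 8: advance +15 → t=85, phase=(14,4,14,4) → FL=S FR=S RL=S RR=S

after cmd 1 (t=34): FL=S FR=S RL=S RR=S
after cmd 2 (t=36): FL=S FR=W RL=S RR=W
after cmd 3 (t=40): FL=S FR=W RL=S RR=W
after cmd 4 (t=57): FL=S FR=W RL=S RR=W
after cmd 5 (t=60): FL=S FR=W RL=S RR=W
after cmd 6 (t=69): FL=W FR=S RL=W RR=S
after cmd 7 (t=70): FL=W FR=S RL=W RR=S
after cmd 8 (t=85): FL=S FR=S RL=S RR=S


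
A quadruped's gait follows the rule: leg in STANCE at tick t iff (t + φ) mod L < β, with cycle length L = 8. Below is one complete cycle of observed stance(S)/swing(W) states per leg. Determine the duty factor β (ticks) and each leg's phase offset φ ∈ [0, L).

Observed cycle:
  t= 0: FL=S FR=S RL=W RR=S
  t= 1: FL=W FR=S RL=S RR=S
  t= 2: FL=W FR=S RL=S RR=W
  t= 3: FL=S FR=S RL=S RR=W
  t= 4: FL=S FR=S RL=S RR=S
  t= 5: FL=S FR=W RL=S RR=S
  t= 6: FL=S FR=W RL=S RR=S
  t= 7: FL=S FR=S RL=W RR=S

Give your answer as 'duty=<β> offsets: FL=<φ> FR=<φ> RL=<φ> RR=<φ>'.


duty β = stance ticks per leg = 6
FL: stance ticks = 6; W→S at t=3 → φ=5
FR: stance ticks = 6; W→S at t=7 → φ=1
RL: stance ticks = 6; W→S at t=1 → φ=7
RR: stance ticks = 6; W→S at t=4 → φ=4

duty=6 offsets: FL=5 FR=1 RL=7 RR=4


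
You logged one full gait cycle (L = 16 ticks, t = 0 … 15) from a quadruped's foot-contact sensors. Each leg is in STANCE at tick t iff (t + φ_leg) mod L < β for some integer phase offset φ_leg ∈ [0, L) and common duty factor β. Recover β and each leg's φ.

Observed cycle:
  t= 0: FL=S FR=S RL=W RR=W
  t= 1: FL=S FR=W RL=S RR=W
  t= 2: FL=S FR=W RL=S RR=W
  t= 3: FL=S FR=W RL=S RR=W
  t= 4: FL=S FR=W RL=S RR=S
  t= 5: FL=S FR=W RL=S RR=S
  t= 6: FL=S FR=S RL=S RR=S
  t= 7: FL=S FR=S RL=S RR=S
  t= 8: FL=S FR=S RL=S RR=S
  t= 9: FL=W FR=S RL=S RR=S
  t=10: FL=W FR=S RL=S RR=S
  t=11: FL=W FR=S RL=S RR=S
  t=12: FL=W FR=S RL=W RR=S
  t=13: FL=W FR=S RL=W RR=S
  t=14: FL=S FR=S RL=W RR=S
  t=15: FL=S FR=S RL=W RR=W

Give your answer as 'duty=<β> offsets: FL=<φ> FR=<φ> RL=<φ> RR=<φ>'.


duty=11 offsets: FL=2 FR=10 RL=15 RR=12

duty β = stance ticks per leg = 11
FL: stance ticks = 11; W→S at t=14 → φ=2
FR: stance ticks = 11; W→S at t=6 → φ=10
RL: stance ticks = 11; W→S at t=1 → φ=15
RR: stance ticks = 11; W→S at t=4 → φ=12


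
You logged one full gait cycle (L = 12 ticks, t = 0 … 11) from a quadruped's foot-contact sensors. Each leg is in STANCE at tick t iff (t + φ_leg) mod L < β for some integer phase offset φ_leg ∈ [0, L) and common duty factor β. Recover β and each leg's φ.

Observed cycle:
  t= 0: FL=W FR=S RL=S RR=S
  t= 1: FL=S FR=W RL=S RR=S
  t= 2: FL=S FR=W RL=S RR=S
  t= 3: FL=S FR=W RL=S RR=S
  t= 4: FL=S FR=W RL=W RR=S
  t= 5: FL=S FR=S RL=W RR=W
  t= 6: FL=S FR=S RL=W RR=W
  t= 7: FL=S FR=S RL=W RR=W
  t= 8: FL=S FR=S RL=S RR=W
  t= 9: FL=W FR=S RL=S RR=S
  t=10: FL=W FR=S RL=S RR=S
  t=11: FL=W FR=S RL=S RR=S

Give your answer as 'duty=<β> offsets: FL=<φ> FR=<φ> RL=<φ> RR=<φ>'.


duty=8 offsets: FL=11 FR=7 RL=4 RR=3

duty β = stance ticks per leg = 8
FL: stance ticks = 8; W→S at t=1 → φ=11
FR: stance ticks = 8; W→S at t=5 → φ=7
RL: stance ticks = 8; W→S at t=8 → φ=4
RR: stance ticks = 8; W→S at t=9 → φ=3
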